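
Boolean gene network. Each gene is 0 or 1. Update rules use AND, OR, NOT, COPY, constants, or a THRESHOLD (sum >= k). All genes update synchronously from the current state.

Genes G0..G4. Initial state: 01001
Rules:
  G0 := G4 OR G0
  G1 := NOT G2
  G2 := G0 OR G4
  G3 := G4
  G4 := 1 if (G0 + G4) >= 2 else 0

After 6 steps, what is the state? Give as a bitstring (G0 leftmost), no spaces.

Step 1: G0=G4|G0=1|0=1 G1=NOT G2=NOT 0=1 G2=G0|G4=0|1=1 G3=G4=1 G4=(0+1>=2)=0 -> 11110
Step 2: G0=G4|G0=0|1=1 G1=NOT G2=NOT 1=0 G2=G0|G4=1|0=1 G3=G4=0 G4=(1+0>=2)=0 -> 10100
Step 3: G0=G4|G0=0|1=1 G1=NOT G2=NOT 1=0 G2=G0|G4=1|0=1 G3=G4=0 G4=(1+0>=2)=0 -> 10100
Step 4: G0=G4|G0=0|1=1 G1=NOT G2=NOT 1=0 G2=G0|G4=1|0=1 G3=G4=0 G4=(1+0>=2)=0 -> 10100
Step 5: G0=G4|G0=0|1=1 G1=NOT G2=NOT 1=0 G2=G0|G4=1|0=1 G3=G4=0 G4=(1+0>=2)=0 -> 10100
Step 6: G0=G4|G0=0|1=1 G1=NOT G2=NOT 1=0 G2=G0|G4=1|0=1 G3=G4=0 G4=(1+0>=2)=0 -> 10100

10100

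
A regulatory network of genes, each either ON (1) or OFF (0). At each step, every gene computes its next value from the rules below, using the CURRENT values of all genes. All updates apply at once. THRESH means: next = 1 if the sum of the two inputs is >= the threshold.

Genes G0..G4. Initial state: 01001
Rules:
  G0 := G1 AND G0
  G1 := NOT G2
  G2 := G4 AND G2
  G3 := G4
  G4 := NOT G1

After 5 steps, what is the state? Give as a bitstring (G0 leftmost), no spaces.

Step 1: G0=G1&G0=1&0=0 G1=NOT G2=NOT 0=1 G2=G4&G2=1&0=0 G3=G4=1 G4=NOT G1=NOT 1=0 -> 01010
Step 2: G0=G1&G0=1&0=0 G1=NOT G2=NOT 0=1 G2=G4&G2=0&0=0 G3=G4=0 G4=NOT G1=NOT 1=0 -> 01000
Step 3: G0=G1&G0=1&0=0 G1=NOT G2=NOT 0=1 G2=G4&G2=0&0=0 G3=G4=0 G4=NOT G1=NOT 1=0 -> 01000
Step 4: G0=G1&G0=1&0=0 G1=NOT G2=NOT 0=1 G2=G4&G2=0&0=0 G3=G4=0 G4=NOT G1=NOT 1=0 -> 01000
Step 5: G0=G1&G0=1&0=0 G1=NOT G2=NOT 0=1 G2=G4&G2=0&0=0 G3=G4=0 G4=NOT G1=NOT 1=0 -> 01000

01000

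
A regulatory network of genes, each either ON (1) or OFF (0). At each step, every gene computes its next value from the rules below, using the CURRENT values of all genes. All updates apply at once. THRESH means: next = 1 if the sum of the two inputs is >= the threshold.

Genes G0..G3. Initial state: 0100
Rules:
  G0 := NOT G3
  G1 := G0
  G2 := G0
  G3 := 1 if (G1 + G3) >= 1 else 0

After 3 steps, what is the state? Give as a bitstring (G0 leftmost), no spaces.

Step 1: G0=NOT G3=NOT 0=1 G1=G0=0 G2=G0=0 G3=(1+0>=1)=1 -> 1001
Step 2: G0=NOT G3=NOT 1=0 G1=G0=1 G2=G0=1 G3=(0+1>=1)=1 -> 0111
Step 3: G0=NOT G3=NOT 1=0 G1=G0=0 G2=G0=0 G3=(1+1>=1)=1 -> 0001

0001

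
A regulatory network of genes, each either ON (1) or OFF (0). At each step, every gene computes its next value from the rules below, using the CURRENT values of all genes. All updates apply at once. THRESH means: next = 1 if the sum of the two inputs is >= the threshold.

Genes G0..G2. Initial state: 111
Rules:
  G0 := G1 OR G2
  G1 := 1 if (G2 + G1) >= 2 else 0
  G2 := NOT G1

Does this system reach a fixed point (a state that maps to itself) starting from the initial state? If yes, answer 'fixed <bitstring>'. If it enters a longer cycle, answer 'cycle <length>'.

Step 0: 111
Step 1: G0=G1|G2=1|1=1 G1=(1+1>=2)=1 G2=NOT G1=NOT 1=0 -> 110
Step 2: G0=G1|G2=1|0=1 G1=(0+1>=2)=0 G2=NOT G1=NOT 1=0 -> 100
Step 3: G0=G1|G2=0|0=0 G1=(0+0>=2)=0 G2=NOT G1=NOT 0=1 -> 001
Step 4: G0=G1|G2=0|1=1 G1=(1+0>=2)=0 G2=NOT G1=NOT 0=1 -> 101
Step 5: G0=G1|G2=0|1=1 G1=(1+0>=2)=0 G2=NOT G1=NOT 0=1 -> 101
Fixed point reached at step 4: 101

Answer: fixed 101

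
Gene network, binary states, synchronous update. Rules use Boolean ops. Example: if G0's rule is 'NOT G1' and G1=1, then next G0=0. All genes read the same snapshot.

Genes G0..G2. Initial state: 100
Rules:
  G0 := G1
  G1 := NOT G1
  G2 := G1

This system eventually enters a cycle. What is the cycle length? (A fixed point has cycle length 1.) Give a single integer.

Answer: 2

Derivation:
Step 0: 100
Step 1: G0=G1=0 G1=NOT G1=NOT 0=1 G2=G1=0 -> 010
Step 2: G0=G1=1 G1=NOT G1=NOT 1=0 G2=G1=1 -> 101
Step 3: G0=G1=0 G1=NOT G1=NOT 0=1 G2=G1=0 -> 010
State from step 3 equals state from step 1 -> cycle length 2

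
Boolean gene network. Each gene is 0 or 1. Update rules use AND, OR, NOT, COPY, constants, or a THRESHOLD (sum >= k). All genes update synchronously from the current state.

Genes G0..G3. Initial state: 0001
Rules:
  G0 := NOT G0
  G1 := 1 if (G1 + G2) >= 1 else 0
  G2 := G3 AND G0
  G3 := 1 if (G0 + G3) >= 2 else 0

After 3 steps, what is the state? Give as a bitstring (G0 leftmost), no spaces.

Step 1: G0=NOT G0=NOT 0=1 G1=(0+0>=1)=0 G2=G3&G0=1&0=0 G3=(0+1>=2)=0 -> 1000
Step 2: G0=NOT G0=NOT 1=0 G1=(0+0>=1)=0 G2=G3&G0=0&1=0 G3=(1+0>=2)=0 -> 0000
Step 3: G0=NOT G0=NOT 0=1 G1=(0+0>=1)=0 G2=G3&G0=0&0=0 G3=(0+0>=2)=0 -> 1000

1000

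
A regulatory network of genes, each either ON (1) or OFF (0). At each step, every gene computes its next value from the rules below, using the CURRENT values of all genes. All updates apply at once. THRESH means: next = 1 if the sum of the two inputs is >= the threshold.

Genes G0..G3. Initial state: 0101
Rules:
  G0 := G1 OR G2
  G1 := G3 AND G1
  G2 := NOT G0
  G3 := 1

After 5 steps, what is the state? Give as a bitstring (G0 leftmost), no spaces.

Step 1: G0=G1|G2=1|0=1 G1=G3&G1=1&1=1 G2=NOT G0=NOT 0=1 G3=1(const) -> 1111
Step 2: G0=G1|G2=1|1=1 G1=G3&G1=1&1=1 G2=NOT G0=NOT 1=0 G3=1(const) -> 1101
Step 3: G0=G1|G2=1|0=1 G1=G3&G1=1&1=1 G2=NOT G0=NOT 1=0 G3=1(const) -> 1101
Step 4: G0=G1|G2=1|0=1 G1=G3&G1=1&1=1 G2=NOT G0=NOT 1=0 G3=1(const) -> 1101
Step 5: G0=G1|G2=1|0=1 G1=G3&G1=1&1=1 G2=NOT G0=NOT 1=0 G3=1(const) -> 1101

1101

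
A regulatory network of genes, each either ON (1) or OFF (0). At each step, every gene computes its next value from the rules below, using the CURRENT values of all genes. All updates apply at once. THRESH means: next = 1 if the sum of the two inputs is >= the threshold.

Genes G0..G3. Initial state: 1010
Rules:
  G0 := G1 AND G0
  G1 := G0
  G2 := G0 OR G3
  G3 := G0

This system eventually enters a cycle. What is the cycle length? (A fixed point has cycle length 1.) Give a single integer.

Answer: 1

Derivation:
Step 0: 1010
Step 1: G0=G1&G0=0&1=0 G1=G0=1 G2=G0|G3=1|0=1 G3=G0=1 -> 0111
Step 2: G0=G1&G0=1&0=0 G1=G0=0 G2=G0|G3=0|1=1 G3=G0=0 -> 0010
Step 3: G0=G1&G0=0&0=0 G1=G0=0 G2=G0|G3=0|0=0 G3=G0=0 -> 0000
Step 4: G0=G1&G0=0&0=0 G1=G0=0 G2=G0|G3=0|0=0 G3=G0=0 -> 0000
State from step 4 equals state from step 3 -> cycle length 1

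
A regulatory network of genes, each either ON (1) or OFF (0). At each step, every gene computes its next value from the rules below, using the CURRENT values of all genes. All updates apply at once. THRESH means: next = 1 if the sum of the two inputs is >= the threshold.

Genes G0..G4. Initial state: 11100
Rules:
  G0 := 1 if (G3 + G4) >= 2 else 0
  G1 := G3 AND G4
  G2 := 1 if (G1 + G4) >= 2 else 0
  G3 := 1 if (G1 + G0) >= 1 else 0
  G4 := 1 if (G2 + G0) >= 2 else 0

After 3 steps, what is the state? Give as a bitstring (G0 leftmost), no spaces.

Step 1: G0=(0+0>=2)=0 G1=G3&G4=0&0=0 G2=(1+0>=2)=0 G3=(1+1>=1)=1 G4=(1+1>=2)=1 -> 00011
Step 2: G0=(1+1>=2)=1 G1=G3&G4=1&1=1 G2=(0+1>=2)=0 G3=(0+0>=1)=0 G4=(0+0>=2)=0 -> 11000
Step 3: G0=(0+0>=2)=0 G1=G3&G4=0&0=0 G2=(1+0>=2)=0 G3=(1+1>=1)=1 G4=(0+1>=2)=0 -> 00010

00010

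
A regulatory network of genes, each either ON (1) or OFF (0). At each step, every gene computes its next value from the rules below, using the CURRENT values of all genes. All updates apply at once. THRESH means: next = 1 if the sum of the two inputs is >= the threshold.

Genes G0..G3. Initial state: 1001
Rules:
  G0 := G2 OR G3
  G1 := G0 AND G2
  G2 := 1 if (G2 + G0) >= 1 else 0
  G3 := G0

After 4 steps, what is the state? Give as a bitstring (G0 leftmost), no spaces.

Step 1: G0=G2|G3=0|1=1 G1=G0&G2=1&0=0 G2=(0+1>=1)=1 G3=G0=1 -> 1011
Step 2: G0=G2|G3=1|1=1 G1=G0&G2=1&1=1 G2=(1+1>=1)=1 G3=G0=1 -> 1111
Step 3: G0=G2|G3=1|1=1 G1=G0&G2=1&1=1 G2=(1+1>=1)=1 G3=G0=1 -> 1111
Step 4: G0=G2|G3=1|1=1 G1=G0&G2=1&1=1 G2=(1+1>=1)=1 G3=G0=1 -> 1111

1111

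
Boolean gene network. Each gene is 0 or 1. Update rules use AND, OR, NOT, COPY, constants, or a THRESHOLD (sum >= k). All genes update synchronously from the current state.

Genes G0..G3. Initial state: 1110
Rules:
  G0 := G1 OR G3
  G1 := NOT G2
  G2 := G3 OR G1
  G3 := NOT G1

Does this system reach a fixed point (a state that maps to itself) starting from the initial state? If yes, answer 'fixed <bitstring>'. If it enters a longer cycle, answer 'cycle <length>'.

Step 0: 1110
Step 1: G0=G1|G3=1|0=1 G1=NOT G2=NOT 1=0 G2=G3|G1=0|1=1 G3=NOT G1=NOT 1=0 -> 1010
Step 2: G0=G1|G3=0|0=0 G1=NOT G2=NOT 1=0 G2=G3|G1=0|0=0 G3=NOT G1=NOT 0=1 -> 0001
Step 3: G0=G1|G3=0|1=1 G1=NOT G2=NOT 0=1 G2=G3|G1=1|0=1 G3=NOT G1=NOT 0=1 -> 1111
Step 4: G0=G1|G3=1|1=1 G1=NOT G2=NOT 1=0 G2=G3|G1=1|1=1 G3=NOT G1=NOT 1=0 -> 1010
Cycle of length 3 starting at step 1 -> no fixed point

Answer: cycle 3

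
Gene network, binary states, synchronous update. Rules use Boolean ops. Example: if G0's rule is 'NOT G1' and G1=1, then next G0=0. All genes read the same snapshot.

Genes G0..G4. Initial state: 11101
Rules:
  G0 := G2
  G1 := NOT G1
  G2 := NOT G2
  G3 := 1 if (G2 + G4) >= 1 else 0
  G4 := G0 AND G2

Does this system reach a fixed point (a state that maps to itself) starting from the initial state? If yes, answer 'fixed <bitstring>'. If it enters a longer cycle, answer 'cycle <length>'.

Step 0: 11101
Step 1: G0=G2=1 G1=NOT G1=NOT 1=0 G2=NOT G2=NOT 1=0 G3=(1+1>=1)=1 G4=G0&G2=1&1=1 -> 10011
Step 2: G0=G2=0 G1=NOT G1=NOT 0=1 G2=NOT G2=NOT 0=1 G3=(0+1>=1)=1 G4=G0&G2=1&0=0 -> 01110
Step 3: G0=G2=1 G1=NOT G1=NOT 1=0 G2=NOT G2=NOT 1=0 G3=(1+0>=1)=1 G4=G0&G2=0&1=0 -> 10010
Step 4: G0=G2=0 G1=NOT G1=NOT 0=1 G2=NOT G2=NOT 0=1 G3=(0+0>=1)=0 G4=G0&G2=1&0=0 -> 01100
Step 5: G0=G2=1 G1=NOT G1=NOT 1=0 G2=NOT G2=NOT 1=0 G3=(1+0>=1)=1 G4=G0&G2=0&1=0 -> 10010
Cycle of length 2 starting at step 3 -> no fixed point

Answer: cycle 2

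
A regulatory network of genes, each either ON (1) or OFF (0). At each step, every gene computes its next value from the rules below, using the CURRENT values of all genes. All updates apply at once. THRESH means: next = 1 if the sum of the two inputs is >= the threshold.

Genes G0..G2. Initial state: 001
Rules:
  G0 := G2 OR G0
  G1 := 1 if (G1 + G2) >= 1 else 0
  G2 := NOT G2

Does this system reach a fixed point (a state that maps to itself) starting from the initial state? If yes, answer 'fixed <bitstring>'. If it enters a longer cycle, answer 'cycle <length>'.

Step 0: 001
Step 1: G0=G2|G0=1|0=1 G1=(0+1>=1)=1 G2=NOT G2=NOT 1=0 -> 110
Step 2: G0=G2|G0=0|1=1 G1=(1+0>=1)=1 G2=NOT G2=NOT 0=1 -> 111
Step 3: G0=G2|G0=1|1=1 G1=(1+1>=1)=1 G2=NOT G2=NOT 1=0 -> 110
Cycle of length 2 starting at step 1 -> no fixed point

Answer: cycle 2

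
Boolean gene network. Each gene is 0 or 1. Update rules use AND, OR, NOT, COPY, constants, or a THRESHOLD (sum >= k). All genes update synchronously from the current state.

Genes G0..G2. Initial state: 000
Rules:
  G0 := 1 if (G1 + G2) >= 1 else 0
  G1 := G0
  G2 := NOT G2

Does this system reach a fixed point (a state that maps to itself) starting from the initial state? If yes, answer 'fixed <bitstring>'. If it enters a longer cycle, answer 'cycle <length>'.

Answer: cycle 2

Derivation:
Step 0: 000
Step 1: G0=(0+0>=1)=0 G1=G0=0 G2=NOT G2=NOT 0=1 -> 001
Step 2: G0=(0+1>=1)=1 G1=G0=0 G2=NOT G2=NOT 1=0 -> 100
Step 3: G0=(0+0>=1)=0 G1=G0=1 G2=NOT G2=NOT 0=1 -> 011
Step 4: G0=(1+1>=1)=1 G1=G0=0 G2=NOT G2=NOT 1=0 -> 100
Cycle of length 2 starting at step 2 -> no fixed point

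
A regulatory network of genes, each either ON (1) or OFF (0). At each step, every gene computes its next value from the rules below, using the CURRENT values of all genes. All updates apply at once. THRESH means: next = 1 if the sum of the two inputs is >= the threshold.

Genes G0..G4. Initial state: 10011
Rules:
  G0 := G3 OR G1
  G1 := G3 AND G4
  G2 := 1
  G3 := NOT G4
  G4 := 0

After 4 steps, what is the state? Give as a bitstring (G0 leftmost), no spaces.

Step 1: G0=G3|G1=1|0=1 G1=G3&G4=1&1=1 G2=1(const) G3=NOT G4=NOT 1=0 G4=0(const) -> 11100
Step 2: G0=G3|G1=0|1=1 G1=G3&G4=0&0=0 G2=1(const) G3=NOT G4=NOT 0=1 G4=0(const) -> 10110
Step 3: G0=G3|G1=1|0=1 G1=G3&G4=1&0=0 G2=1(const) G3=NOT G4=NOT 0=1 G4=0(const) -> 10110
Step 4: G0=G3|G1=1|0=1 G1=G3&G4=1&0=0 G2=1(const) G3=NOT G4=NOT 0=1 G4=0(const) -> 10110

10110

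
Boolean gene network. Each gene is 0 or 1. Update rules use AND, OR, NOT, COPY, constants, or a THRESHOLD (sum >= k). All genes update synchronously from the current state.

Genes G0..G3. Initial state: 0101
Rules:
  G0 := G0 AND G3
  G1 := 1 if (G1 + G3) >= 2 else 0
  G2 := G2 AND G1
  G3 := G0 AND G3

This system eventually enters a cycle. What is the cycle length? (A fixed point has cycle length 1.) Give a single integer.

Step 0: 0101
Step 1: G0=G0&G3=0&1=0 G1=(1+1>=2)=1 G2=G2&G1=0&1=0 G3=G0&G3=0&1=0 -> 0100
Step 2: G0=G0&G3=0&0=0 G1=(1+0>=2)=0 G2=G2&G1=0&1=0 G3=G0&G3=0&0=0 -> 0000
Step 3: G0=G0&G3=0&0=0 G1=(0+0>=2)=0 G2=G2&G1=0&0=0 G3=G0&G3=0&0=0 -> 0000
State from step 3 equals state from step 2 -> cycle length 1

Answer: 1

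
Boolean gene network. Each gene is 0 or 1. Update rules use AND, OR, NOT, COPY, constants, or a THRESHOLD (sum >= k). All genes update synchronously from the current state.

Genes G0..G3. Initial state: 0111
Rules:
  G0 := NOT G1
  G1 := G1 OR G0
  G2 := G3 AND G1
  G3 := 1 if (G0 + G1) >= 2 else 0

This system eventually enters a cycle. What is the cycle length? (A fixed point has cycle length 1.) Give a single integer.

Step 0: 0111
Step 1: G0=NOT G1=NOT 1=0 G1=G1|G0=1|0=1 G2=G3&G1=1&1=1 G3=(0+1>=2)=0 -> 0110
Step 2: G0=NOT G1=NOT 1=0 G1=G1|G0=1|0=1 G2=G3&G1=0&1=0 G3=(0+1>=2)=0 -> 0100
Step 3: G0=NOT G1=NOT 1=0 G1=G1|G0=1|0=1 G2=G3&G1=0&1=0 G3=(0+1>=2)=0 -> 0100
State from step 3 equals state from step 2 -> cycle length 1

Answer: 1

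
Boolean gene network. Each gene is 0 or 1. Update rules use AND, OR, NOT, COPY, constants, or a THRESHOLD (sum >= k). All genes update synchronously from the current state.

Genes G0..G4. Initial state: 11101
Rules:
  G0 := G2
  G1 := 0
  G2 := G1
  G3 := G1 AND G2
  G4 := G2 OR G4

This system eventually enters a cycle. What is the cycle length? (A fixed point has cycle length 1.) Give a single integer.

Answer: 1

Derivation:
Step 0: 11101
Step 1: G0=G2=1 G1=0(const) G2=G1=1 G3=G1&G2=1&1=1 G4=G2|G4=1|1=1 -> 10111
Step 2: G0=G2=1 G1=0(const) G2=G1=0 G3=G1&G2=0&1=0 G4=G2|G4=1|1=1 -> 10001
Step 3: G0=G2=0 G1=0(const) G2=G1=0 G3=G1&G2=0&0=0 G4=G2|G4=0|1=1 -> 00001
Step 4: G0=G2=0 G1=0(const) G2=G1=0 G3=G1&G2=0&0=0 G4=G2|G4=0|1=1 -> 00001
State from step 4 equals state from step 3 -> cycle length 1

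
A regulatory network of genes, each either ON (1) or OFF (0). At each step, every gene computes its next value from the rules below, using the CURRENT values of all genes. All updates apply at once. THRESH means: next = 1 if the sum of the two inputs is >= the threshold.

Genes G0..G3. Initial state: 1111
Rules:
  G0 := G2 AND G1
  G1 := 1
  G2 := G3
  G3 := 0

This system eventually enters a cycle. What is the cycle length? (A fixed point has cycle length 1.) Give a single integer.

Answer: 1

Derivation:
Step 0: 1111
Step 1: G0=G2&G1=1&1=1 G1=1(const) G2=G3=1 G3=0(const) -> 1110
Step 2: G0=G2&G1=1&1=1 G1=1(const) G2=G3=0 G3=0(const) -> 1100
Step 3: G0=G2&G1=0&1=0 G1=1(const) G2=G3=0 G3=0(const) -> 0100
Step 4: G0=G2&G1=0&1=0 G1=1(const) G2=G3=0 G3=0(const) -> 0100
State from step 4 equals state from step 3 -> cycle length 1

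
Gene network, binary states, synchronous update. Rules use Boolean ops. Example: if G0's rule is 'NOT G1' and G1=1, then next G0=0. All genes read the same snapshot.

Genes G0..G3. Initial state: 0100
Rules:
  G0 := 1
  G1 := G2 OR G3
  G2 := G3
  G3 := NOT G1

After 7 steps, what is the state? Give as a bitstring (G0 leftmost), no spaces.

Step 1: G0=1(const) G1=G2|G3=0|0=0 G2=G3=0 G3=NOT G1=NOT 1=0 -> 1000
Step 2: G0=1(const) G1=G2|G3=0|0=0 G2=G3=0 G3=NOT G1=NOT 0=1 -> 1001
Step 3: G0=1(const) G1=G2|G3=0|1=1 G2=G3=1 G3=NOT G1=NOT 0=1 -> 1111
Step 4: G0=1(const) G1=G2|G3=1|1=1 G2=G3=1 G3=NOT G1=NOT 1=0 -> 1110
Step 5: G0=1(const) G1=G2|G3=1|0=1 G2=G3=0 G3=NOT G1=NOT 1=0 -> 1100
Step 6: G0=1(const) G1=G2|G3=0|0=0 G2=G3=0 G3=NOT G1=NOT 1=0 -> 1000
Step 7: G0=1(const) G1=G2|G3=0|0=0 G2=G3=0 G3=NOT G1=NOT 0=1 -> 1001

1001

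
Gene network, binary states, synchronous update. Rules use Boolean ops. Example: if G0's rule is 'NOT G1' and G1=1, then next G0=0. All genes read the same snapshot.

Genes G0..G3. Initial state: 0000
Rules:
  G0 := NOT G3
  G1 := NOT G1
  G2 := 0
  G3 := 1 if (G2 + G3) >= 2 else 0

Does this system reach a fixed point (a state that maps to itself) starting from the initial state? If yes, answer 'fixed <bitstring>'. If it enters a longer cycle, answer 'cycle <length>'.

Step 0: 0000
Step 1: G0=NOT G3=NOT 0=1 G1=NOT G1=NOT 0=1 G2=0(const) G3=(0+0>=2)=0 -> 1100
Step 2: G0=NOT G3=NOT 0=1 G1=NOT G1=NOT 1=0 G2=0(const) G3=(0+0>=2)=0 -> 1000
Step 3: G0=NOT G3=NOT 0=1 G1=NOT G1=NOT 0=1 G2=0(const) G3=(0+0>=2)=0 -> 1100
Cycle of length 2 starting at step 1 -> no fixed point

Answer: cycle 2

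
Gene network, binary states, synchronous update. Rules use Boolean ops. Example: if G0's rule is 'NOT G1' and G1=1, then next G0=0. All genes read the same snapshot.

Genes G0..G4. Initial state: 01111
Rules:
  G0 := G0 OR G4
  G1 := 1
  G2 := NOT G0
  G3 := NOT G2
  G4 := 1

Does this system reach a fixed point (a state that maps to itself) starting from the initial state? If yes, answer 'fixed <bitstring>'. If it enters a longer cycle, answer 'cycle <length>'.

Step 0: 01111
Step 1: G0=G0|G4=0|1=1 G1=1(const) G2=NOT G0=NOT 0=1 G3=NOT G2=NOT 1=0 G4=1(const) -> 11101
Step 2: G0=G0|G4=1|1=1 G1=1(const) G2=NOT G0=NOT 1=0 G3=NOT G2=NOT 1=0 G4=1(const) -> 11001
Step 3: G0=G0|G4=1|1=1 G1=1(const) G2=NOT G0=NOT 1=0 G3=NOT G2=NOT 0=1 G4=1(const) -> 11011
Step 4: G0=G0|G4=1|1=1 G1=1(const) G2=NOT G0=NOT 1=0 G3=NOT G2=NOT 0=1 G4=1(const) -> 11011
Fixed point reached at step 3: 11011

Answer: fixed 11011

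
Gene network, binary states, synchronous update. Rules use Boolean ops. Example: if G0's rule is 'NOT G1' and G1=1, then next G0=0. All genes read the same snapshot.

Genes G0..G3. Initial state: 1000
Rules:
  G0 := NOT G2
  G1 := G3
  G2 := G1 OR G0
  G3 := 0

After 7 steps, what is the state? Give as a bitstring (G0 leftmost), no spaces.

Step 1: G0=NOT G2=NOT 0=1 G1=G3=0 G2=G1|G0=0|1=1 G3=0(const) -> 1010
Step 2: G0=NOT G2=NOT 1=0 G1=G3=0 G2=G1|G0=0|1=1 G3=0(const) -> 0010
Step 3: G0=NOT G2=NOT 1=0 G1=G3=0 G2=G1|G0=0|0=0 G3=0(const) -> 0000
Step 4: G0=NOT G2=NOT 0=1 G1=G3=0 G2=G1|G0=0|0=0 G3=0(const) -> 1000
Step 5: G0=NOT G2=NOT 0=1 G1=G3=0 G2=G1|G0=0|1=1 G3=0(const) -> 1010
Step 6: G0=NOT G2=NOT 1=0 G1=G3=0 G2=G1|G0=0|1=1 G3=0(const) -> 0010
Step 7: G0=NOT G2=NOT 1=0 G1=G3=0 G2=G1|G0=0|0=0 G3=0(const) -> 0000

0000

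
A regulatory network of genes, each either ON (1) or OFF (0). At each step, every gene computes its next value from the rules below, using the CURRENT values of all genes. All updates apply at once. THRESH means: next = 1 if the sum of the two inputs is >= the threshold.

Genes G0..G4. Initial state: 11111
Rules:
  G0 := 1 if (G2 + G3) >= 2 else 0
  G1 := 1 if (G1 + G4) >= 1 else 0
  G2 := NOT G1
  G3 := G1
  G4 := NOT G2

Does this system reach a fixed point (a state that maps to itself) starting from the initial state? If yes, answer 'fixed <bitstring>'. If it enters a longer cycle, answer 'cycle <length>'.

Answer: fixed 01011

Derivation:
Step 0: 11111
Step 1: G0=(1+1>=2)=1 G1=(1+1>=1)=1 G2=NOT G1=NOT 1=0 G3=G1=1 G4=NOT G2=NOT 1=0 -> 11010
Step 2: G0=(0+1>=2)=0 G1=(1+0>=1)=1 G2=NOT G1=NOT 1=0 G3=G1=1 G4=NOT G2=NOT 0=1 -> 01011
Step 3: G0=(0+1>=2)=0 G1=(1+1>=1)=1 G2=NOT G1=NOT 1=0 G3=G1=1 G4=NOT G2=NOT 0=1 -> 01011
Fixed point reached at step 2: 01011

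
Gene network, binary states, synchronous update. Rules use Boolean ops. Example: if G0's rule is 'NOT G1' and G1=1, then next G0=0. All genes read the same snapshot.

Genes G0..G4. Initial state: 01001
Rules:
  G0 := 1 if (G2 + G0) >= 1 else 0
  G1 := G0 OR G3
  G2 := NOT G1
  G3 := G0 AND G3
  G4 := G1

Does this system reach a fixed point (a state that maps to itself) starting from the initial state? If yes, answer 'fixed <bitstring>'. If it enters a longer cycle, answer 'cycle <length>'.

Answer: fixed 11001

Derivation:
Step 0: 01001
Step 1: G0=(0+0>=1)=0 G1=G0|G3=0|0=0 G2=NOT G1=NOT 1=0 G3=G0&G3=0&0=0 G4=G1=1 -> 00001
Step 2: G0=(0+0>=1)=0 G1=G0|G3=0|0=0 G2=NOT G1=NOT 0=1 G3=G0&G3=0&0=0 G4=G1=0 -> 00100
Step 3: G0=(1+0>=1)=1 G1=G0|G3=0|0=0 G2=NOT G1=NOT 0=1 G3=G0&G3=0&0=0 G4=G1=0 -> 10100
Step 4: G0=(1+1>=1)=1 G1=G0|G3=1|0=1 G2=NOT G1=NOT 0=1 G3=G0&G3=1&0=0 G4=G1=0 -> 11100
Step 5: G0=(1+1>=1)=1 G1=G0|G3=1|0=1 G2=NOT G1=NOT 1=0 G3=G0&G3=1&0=0 G4=G1=1 -> 11001
Step 6: G0=(0+1>=1)=1 G1=G0|G3=1|0=1 G2=NOT G1=NOT 1=0 G3=G0&G3=1&0=0 G4=G1=1 -> 11001
Fixed point reached at step 5: 11001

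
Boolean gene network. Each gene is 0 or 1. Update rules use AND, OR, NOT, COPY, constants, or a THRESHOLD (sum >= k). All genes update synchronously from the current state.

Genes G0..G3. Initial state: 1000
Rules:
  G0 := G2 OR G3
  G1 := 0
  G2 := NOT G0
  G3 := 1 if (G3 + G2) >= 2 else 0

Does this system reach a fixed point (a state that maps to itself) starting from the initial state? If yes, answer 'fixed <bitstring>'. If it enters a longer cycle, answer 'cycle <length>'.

Answer: cycle 4

Derivation:
Step 0: 1000
Step 1: G0=G2|G3=0|0=0 G1=0(const) G2=NOT G0=NOT 1=0 G3=(0+0>=2)=0 -> 0000
Step 2: G0=G2|G3=0|0=0 G1=0(const) G2=NOT G0=NOT 0=1 G3=(0+0>=2)=0 -> 0010
Step 3: G0=G2|G3=1|0=1 G1=0(const) G2=NOT G0=NOT 0=1 G3=(0+1>=2)=0 -> 1010
Step 4: G0=G2|G3=1|0=1 G1=0(const) G2=NOT G0=NOT 1=0 G3=(0+1>=2)=0 -> 1000
Cycle of length 4 starting at step 0 -> no fixed point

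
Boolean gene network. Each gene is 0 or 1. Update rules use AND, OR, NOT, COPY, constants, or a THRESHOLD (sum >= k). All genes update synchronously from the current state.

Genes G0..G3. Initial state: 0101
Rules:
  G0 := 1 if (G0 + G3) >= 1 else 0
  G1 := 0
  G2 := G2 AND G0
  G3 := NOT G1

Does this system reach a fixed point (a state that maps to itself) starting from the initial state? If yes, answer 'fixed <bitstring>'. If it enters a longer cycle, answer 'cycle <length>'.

Answer: fixed 1001

Derivation:
Step 0: 0101
Step 1: G0=(0+1>=1)=1 G1=0(const) G2=G2&G0=0&0=0 G3=NOT G1=NOT 1=0 -> 1000
Step 2: G0=(1+0>=1)=1 G1=0(const) G2=G2&G0=0&1=0 G3=NOT G1=NOT 0=1 -> 1001
Step 3: G0=(1+1>=1)=1 G1=0(const) G2=G2&G0=0&1=0 G3=NOT G1=NOT 0=1 -> 1001
Fixed point reached at step 2: 1001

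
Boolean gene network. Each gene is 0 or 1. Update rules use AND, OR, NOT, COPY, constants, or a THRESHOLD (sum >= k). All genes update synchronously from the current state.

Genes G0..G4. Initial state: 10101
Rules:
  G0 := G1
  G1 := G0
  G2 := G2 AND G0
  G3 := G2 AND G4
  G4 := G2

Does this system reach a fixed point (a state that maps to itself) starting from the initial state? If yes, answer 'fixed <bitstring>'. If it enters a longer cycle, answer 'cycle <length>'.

Answer: cycle 2

Derivation:
Step 0: 10101
Step 1: G0=G1=0 G1=G0=1 G2=G2&G0=1&1=1 G3=G2&G4=1&1=1 G4=G2=1 -> 01111
Step 2: G0=G1=1 G1=G0=0 G2=G2&G0=1&0=0 G3=G2&G4=1&1=1 G4=G2=1 -> 10011
Step 3: G0=G1=0 G1=G0=1 G2=G2&G0=0&1=0 G3=G2&G4=0&1=0 G4=G2=0 -> 01000
Step 4: G0=G1=1 G1=G0=0 G2=G2&G0=0&0=0 G3=G2&G4=0&0=0 G4=G2=0 -> 10000
Step 5: G0=G1=0 G1=G0=1 G2=G2&G0=0&1=0 G3=G2&G4=0&0=0 G4=G2=0 -> 01000
Cycle of length 2 starting at step 3 -> no fixed point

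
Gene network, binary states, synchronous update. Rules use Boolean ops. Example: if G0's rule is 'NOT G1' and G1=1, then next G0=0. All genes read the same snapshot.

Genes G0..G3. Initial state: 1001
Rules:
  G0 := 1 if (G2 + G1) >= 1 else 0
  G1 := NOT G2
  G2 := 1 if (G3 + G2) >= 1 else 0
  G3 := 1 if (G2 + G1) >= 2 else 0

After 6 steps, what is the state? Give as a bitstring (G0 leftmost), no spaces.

Step 1: G0=(0+0>=1)=0 G1=NOT G2=NOT 0=1 G2=(1+0>=1)=1 G3=(0+0>=2)=0 -> 0110
Step 2: G0=(1+1>=1)=1 G1=NOT G2=NOT 1=0 G2=(0+1>=1)=1 G3=(1+1>=2)=1 -> 1011
Step 3: G0=(1+0>=1)=1 G1=NOT G2=NOT 1=0 G2=(1+1>=1)=1 G3=(1+0>=2)=0 -> 1010
Step 4: G0=(1+0>=1)=1 G1=NOT G2=NOT 1=0 G2=(0+1>=1)=1 G3=(1+0>=2)=0 -> 1010
Step 5: G0=(1+0>=1)=1 G1=NOT G2=NOT 1=0 G2=(0+1>=1)=1 G3=(1+0>=2)=0 -> 1010
Step 6: G0=(1+0>=1)=1 G1=NOT G2=NOT 1=0 G2=(0+1>=1)=1 G3=(1+0>=2)=0 -> 1010

1010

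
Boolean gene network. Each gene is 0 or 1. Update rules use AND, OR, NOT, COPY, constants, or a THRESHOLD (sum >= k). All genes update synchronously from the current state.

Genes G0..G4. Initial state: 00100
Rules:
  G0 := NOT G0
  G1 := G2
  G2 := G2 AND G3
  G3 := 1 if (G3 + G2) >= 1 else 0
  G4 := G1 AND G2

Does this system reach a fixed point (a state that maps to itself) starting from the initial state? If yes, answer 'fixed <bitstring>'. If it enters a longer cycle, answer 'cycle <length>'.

Step 0: 00100
Step 1: G0=NOT G0=NOT 0=1 G1=G2=1 G2=G2&G3=1&0=0 G3=(0+1>=1)=1 G4=G1&G2=0&1=0 -> 11010
Step 2: G0=NOT G0=NOT 1=0 G1=G2=0 G2=G2&G3=0&1=0 G3=(1+0>=1)=1 G4=G1&G2=1&0=0 -> 00010
Step 3: G0=NOT G0=NOT 0=1 G1=G2=0 G2=G2&G3=0&1=0 G3=(1+0>=1)=1 G4=G1&G2=0&0=0 -> 10010
Step 4: G0=NOT G0=NOT 1=0 G1=G2=0 G2=G2&G3=0&1=0 G3=(1+0>=1)=1 G4=G1&G2=0&0=0 -> 00010
Cycle of length 2 starting at step 2 -> no fixed point

Answer: cycle 2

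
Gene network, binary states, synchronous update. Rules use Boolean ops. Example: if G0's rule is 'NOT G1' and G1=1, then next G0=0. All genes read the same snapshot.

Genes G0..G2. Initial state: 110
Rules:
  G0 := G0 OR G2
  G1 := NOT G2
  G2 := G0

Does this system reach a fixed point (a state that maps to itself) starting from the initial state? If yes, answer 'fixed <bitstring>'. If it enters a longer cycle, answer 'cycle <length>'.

Step 0: 110
Step 1: G0=G0|G2=1|0=1 G1=NOT G2=NOT 0=1 G2=G0=1 -> 111
Step 2: G0=G0|G2=1|1=1 G1=NOT G2=NOT 1=0 G2=G0=1 -> 101
Step 3: G0=G0|G2=1|1=1 G1=NOT G2=NOT 1=0 G2=G0=1 -> 101
Fixed point reached at step 2: 101

Answer: fixed 101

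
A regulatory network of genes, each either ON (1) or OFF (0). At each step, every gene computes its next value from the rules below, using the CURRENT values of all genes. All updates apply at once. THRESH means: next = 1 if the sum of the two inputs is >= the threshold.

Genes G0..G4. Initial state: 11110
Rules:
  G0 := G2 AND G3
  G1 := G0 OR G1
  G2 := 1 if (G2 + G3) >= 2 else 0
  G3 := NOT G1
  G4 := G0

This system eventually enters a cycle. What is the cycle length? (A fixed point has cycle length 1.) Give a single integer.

Answer: 1

Derivation:
Step 0: 11110
Step 1: G0=G2&G3=1&1=1 G1=G0|G1=1|1=1 G2=(1+1>=2)=1 G3=NOT G1=NOT 1=0 G4=G0=1 -> 11101
Step 2: G0=G2&G3=1&0=0 G1=G0|G1=1|1=1 G2=(1+0>=2)=0 G3=NOT G1=NOT 1=0 G4=G0=1 -> 01001
Step 3: G0=G2&G3=0&0=0 G1=G0|G1=0|1=1 G2=(0+0>=2)=0 G3=NOT G1=NOT 1=0 G4=G0=0 -> 01000
Step 4: G0=G2&G3=0&0=0 G1=G0|G1=0|1=1 G2=(0+0>=2)=0 G3=NOT G1=NOT 1=0 G4=G0=0 -> 01000
State from step 4 equals state from step 3 -> cycle length 1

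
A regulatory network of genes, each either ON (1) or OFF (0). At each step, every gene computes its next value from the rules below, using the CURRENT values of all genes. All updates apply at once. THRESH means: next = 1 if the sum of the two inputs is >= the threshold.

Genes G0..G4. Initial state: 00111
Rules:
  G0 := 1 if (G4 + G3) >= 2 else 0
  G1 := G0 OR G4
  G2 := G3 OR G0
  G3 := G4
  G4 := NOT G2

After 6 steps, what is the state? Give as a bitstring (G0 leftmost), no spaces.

Step 1: G0=(1+1>=2)=1 G1=G0|G4=0|1=1 G2=G3|G0=1|0=1 G3=G4=1 G4=NOT G2=NOT 1=0 -> 11110
Step 2: G0=(0+1>=2)=0 G1=G0|G4=1|0=1 G2=G3|G0=1|1=1 G3=G4=0 G4=NOT G2=NOT 1=0 -> 01100
Step 3: G0=(0+0>=2)=0 G1=G0|G4=0|0=0 G2=G3|G0=0|0=0 G3=G4=0 G4=NOT G2=NOT 1=0 -> 00000
Step 4: G0=(0+0>=2)=0 G1=G0|G4=0|0=0 G2=G3|G0=0|0=0 G3=G4=0 G4=NOT G2=NOT 0=1 -> 00001
Step 5: G0=(1+0>=2)=0 G1=G0|G4=0|1=1 G2=G3|G0=0|0=0 G3=G4=1 G4=NOT G2=NOT 0=1 -> 01011
Step 6: G0=(1+1>=2)=1 G1=G0|G4=0|1=1 G2=G3|G0=1|0=1 G3=G4=1 G4=NOT G2=NOT 0=1 -> 11111

11111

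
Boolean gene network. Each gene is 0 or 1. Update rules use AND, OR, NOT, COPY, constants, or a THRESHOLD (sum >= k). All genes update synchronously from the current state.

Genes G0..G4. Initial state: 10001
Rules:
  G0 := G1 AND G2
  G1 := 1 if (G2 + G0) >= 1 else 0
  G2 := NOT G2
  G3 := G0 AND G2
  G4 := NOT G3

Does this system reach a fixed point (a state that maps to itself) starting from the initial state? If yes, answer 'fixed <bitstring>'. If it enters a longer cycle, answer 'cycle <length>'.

Answer: cycle 2

Derivation:
Step 0: 10001
Step 1: G0=G1&G2=0&0=0 G1=(0+1>=1)=1 G2=NOT G2=NOT 0=1 G3=G0&G2=1&0=0 G4=NOT G3=NOT 0=1 -> 01101
Step 2: G0=G1&G2=1&1=1 G1=(1+0>=1)=1 G2=NOT G2=NOT 1=0 G3=G0&G2=0&1=0 G4=NOT G3=NOT 0=1 -> 11001
Step 3: G0=G1&G2=1&0=0 G1=(0+1>=1)=1 G2=NOT G2=NOT 0=1 G3=G0&G2=1&0=0 G4=NOT G3=NOT 0=1 -> 01101
Cycle of length 2 starting at step 1 -> no fixed point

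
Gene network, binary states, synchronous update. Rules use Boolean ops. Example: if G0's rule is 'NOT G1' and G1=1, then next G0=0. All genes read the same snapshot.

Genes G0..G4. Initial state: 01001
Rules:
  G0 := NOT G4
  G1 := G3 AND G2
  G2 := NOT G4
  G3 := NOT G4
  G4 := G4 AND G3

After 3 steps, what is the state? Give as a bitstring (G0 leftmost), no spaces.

Step 1: G0=NOT G4=NOT 1=0 G1=G3&G2=0&0=0 G2=NOT G4=NOT 1=0 G3=NOT G4=NOT 1=0 G4=G4&G3=1&0=0 -> 00000
Step 2: G0=NOT G4=NOT 0=1 G1=G3&G2=0&0=0 G2=NOT G4=NOT 0=1 G3=NOT G4=NOT 0=1 G4=G4&G3=0&0=0 -> 10110
Step 3: G0=NOT G4=NOT 0=1 G1=G3&G2=1&1=1 G2=NOT G4=NOT 0=1 G3=NOT G4=NOT 0=1 G4=G4&G3=0&1=0 -> 11110

11110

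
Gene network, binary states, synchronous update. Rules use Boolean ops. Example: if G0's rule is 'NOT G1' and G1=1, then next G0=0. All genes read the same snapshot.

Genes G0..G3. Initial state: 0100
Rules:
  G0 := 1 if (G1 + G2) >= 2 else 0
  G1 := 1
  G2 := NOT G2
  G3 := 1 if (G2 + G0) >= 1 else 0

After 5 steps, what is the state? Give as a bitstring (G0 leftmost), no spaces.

Step 1: G0=(1+0>=2)=0 G1=1(const) G2=NOT G2=NOT 0=1 G3=(0+0>=1)=0 -> 0110
Step 2: G0=(1+1>=2)=1 G1=1(const) G2=NOT G2=NOT 1=0 G3=(1+0>=1)=1 -> 1101
Step 3: G0=(1+0>=2)=0 G1=1(const) G2=NOT G2=NOT 0=1 G3=(0+1>=1)=1 -> 0111
Step 4: G0=(1+1>=2)=1 G1=1(const) G2=NOT G2=NOT 1=0 G3=(1+0>=1)=1 -> 1101
Step 5: G0=(1+0>=2)=0 G1=1(const) G2=NOT G2=NOT 0=1 G3=(0+1>=1)=1 -> 0111

0111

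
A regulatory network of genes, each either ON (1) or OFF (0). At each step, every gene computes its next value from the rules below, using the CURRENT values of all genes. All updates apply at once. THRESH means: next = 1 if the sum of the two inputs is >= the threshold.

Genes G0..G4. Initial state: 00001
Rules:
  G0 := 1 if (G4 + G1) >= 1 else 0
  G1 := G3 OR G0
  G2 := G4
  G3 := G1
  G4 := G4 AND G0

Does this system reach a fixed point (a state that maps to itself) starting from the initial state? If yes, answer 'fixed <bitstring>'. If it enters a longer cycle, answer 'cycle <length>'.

Step 0: 00001
Step 1: G0=(1+0>=1)=1 G1=G3|G0=0|0=0 G2=G4=1 G3=G1=0 G4=G4&G0=1&0=0 -> 10100
Step 2: G0=(0+0>=1)=0 G1=G3|G0=0|1=1 G2=G4=0 G3=G1=0 G4=G4&G0=0&1=0 -> 01000
Step 3: G0=(0+1>=1)=1 G1=G3|G0=0|0=0 G2=G4=0 G3=G1=1 G4=G4&G0=0&0=0 -> 10010
Step 4: G0=(0+0>=1)=0 G1=G3|G0=1|1=1 G2=G4=0 G3=G1=0 G4=G4&G0=0&1=0 -> 01000
Cycle of length 2 starting at step 2 -> no fixed point

Answer: cycle 2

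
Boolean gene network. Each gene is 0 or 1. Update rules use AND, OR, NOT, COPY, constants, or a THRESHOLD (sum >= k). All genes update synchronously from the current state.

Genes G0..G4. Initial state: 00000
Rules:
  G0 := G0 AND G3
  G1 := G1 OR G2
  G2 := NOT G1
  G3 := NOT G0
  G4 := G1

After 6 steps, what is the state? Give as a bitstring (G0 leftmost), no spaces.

Step 1: G0=G0&G3=0&0=0 G1=G1|G2=0|0=0 G2=NOT G1=NOT 0=1 G3=NOT G0=NOT 0=1 G4=G1=0 -> 00110
Step 2: G0=G0&G3=0&1=0 G1=G1|G2=0|1=1 G2=NOT G1=NOT 0=1 G3=NOT G0=NOT 0=1 G4=G1=0 -> 01110
Step 3: G0=G0&G3=0&1=0 G1=G1|G2=1|1=1 G2=NOT G1=NOT 1=0 G3=NOT G0=NOT 0=1 G4=G1=1 -> 01011
Step 4: G0=G0&G3=0&1=0 G1=G1|G2=1|0=1 G2=NOT G1=NOT 1=0 G3=NOT G0=NOT 0=1 G4=G1=1 -> 01011
Step 5: G0=G0&G3=0&1=0 G1=G1|G2=1|0=1 G2=NOT G1=NOT 1=0 G3=NOT G0=NOT 0=1 G4=G1=1 -> 01011
Step 6: G0=G0&G3=0&1=0 G1=G1|G2=1|0=1 G2=NOT G1=NOT 1=0 G3=NOT G0=NOT 0=1 G4=G1=1 -> 01011

01011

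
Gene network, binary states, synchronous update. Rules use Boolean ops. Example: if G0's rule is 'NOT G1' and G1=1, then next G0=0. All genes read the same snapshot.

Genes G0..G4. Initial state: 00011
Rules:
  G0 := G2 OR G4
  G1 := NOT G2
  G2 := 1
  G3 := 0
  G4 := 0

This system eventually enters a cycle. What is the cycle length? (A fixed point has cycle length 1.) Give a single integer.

Step 0: 00011
Step 1: G0=G2|G4=0|1=1 G1=NOT G2=NOT 0=1 G2=1(const) G3=0(const) G4=0(const) -> 11100
Step 2: G0=G2|G4=1|0=1 G1=NOT G2=NOT 1=0 G2=1(const) G3=0(const) G4=0(const) -> 10100
Step 3: G0=G2|G4=1|0=1 G1=NOT G2=NOT 1=0 G2=1(const) G3=0(const) G4=0(const) -> 10100
State from step 3 equals state from step 2 -> cycle length 1

Answer: 1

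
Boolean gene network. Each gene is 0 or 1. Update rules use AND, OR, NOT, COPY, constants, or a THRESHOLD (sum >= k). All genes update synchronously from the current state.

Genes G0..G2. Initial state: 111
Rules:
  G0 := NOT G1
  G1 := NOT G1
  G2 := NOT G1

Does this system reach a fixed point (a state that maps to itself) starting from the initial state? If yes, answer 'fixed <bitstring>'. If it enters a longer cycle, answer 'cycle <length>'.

Answer: cycle 2

Derivation:
Step 0: 111
Step 1: G0=NOT G1=NOT 1=0 G1=NOT G1=NOT 1=0 G2=NOT G1=NOT 1=0 -> 000
Step 2: G0=NOT G1=NOT 0=1 G1=NOT G1=NOT 0=1 G2=NOT G1=NOT 0=1 -> 111
Cycle of length 2 starting at step 0 -> no fixed point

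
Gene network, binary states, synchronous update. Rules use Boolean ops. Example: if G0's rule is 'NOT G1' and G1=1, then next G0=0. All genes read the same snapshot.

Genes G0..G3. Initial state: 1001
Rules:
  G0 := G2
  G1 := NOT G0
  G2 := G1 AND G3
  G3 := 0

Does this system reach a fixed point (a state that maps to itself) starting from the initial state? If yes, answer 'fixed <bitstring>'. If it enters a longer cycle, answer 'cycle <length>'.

Step 0: 1001
Step 1: G0=G2=0 G1=NOT G0=NOT 1=0 G2=G1&G3=0&1=0 G3=0(const) -> 0000
Step 2: G0=G2=0 G1=NOT G0=NOT 0=1 G2=G1&G3=0&0=0 G3=0(const) -> 0100
Step 3: G0=G2=0 G1=NOT G0=NOT 0=1 G2=G1&G3=1&0=0 G3=0(const) -> 0100
Fixed point reached at step 2: 0100

Answer: fixed 0100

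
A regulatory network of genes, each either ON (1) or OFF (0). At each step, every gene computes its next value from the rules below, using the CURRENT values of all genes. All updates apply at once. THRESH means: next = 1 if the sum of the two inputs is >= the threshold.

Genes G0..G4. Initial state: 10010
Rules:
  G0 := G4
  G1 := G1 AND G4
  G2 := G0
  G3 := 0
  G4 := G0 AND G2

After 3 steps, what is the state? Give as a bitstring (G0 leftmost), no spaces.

Step 1: G0=G4=0 G1=G1&G4=0&0=0 G2=G0=1 G3=0(const) G4=G0&G2=1&0=0 -> 00100
Step 2: G0=G4=0 G1=G1&G4=0&0=0 G2=G0=0 G3=0(const) G4=G0&G2=0&1=0 -> 00000
Step 3: G0=G4=0 G1=G1&G4=0&0=0 G2=G0=0 G3=0(const) G4=G0&G2=0&0=0 -> 00000

00000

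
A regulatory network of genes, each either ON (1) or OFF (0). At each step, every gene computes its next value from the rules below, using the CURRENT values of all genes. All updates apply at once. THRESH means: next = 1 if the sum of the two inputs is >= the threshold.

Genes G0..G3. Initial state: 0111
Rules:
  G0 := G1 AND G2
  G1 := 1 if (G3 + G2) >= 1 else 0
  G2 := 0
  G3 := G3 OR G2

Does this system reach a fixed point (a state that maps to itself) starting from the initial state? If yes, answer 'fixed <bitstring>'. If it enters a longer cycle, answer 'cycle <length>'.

Step 0: 0111
Step 1: G0=G1&G2=1&1=1 G1=(1+1>=1)=1 G2=0(const) G3=G3|G2=1|1=1 -> 1101
Step 2: G0=G1&G2=1&0=0 G1=(1+0>=1)=1 G2=0(const) G3=G3|G2=1|0=1 -> 0101
Step 3: G0=G1&G2=1&0=0 G1=(1+0>=1)=1 G2=0(const) G3=G3|G2=1|0=1 -> 0101
Fixed point reached at step 2: 0101

Answer: fixed 0101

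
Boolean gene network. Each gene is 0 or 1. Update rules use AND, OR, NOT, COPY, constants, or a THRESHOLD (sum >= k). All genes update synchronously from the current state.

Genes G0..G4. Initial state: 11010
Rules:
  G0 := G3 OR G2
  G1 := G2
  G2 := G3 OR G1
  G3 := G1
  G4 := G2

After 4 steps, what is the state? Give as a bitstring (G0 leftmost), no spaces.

Step 1: G0=G3|G2=1|0=1 G1=G2=0 G2=G3|G1=1|1=1 G3=G1=1 G4=G2=0 -> 10110
Step 2: G0=G3|G2=1|1=1 G1=G2=1 G2=G3|G1=1|0=1 G3=G1=0 G4=G2=1 -> 11101
Step 3: G0=G3|G2=0|1=1 G1=G2=1 G2=G3|G1=0|1=1 G3=G1=1 G4=G2=1 -> 11111
Step 4: G0=G3|G2=1|1=1 G1=G2=1 G2=G3|G1=1|1=1 G3=G1=1 G4=G2=1 -> 11111

11111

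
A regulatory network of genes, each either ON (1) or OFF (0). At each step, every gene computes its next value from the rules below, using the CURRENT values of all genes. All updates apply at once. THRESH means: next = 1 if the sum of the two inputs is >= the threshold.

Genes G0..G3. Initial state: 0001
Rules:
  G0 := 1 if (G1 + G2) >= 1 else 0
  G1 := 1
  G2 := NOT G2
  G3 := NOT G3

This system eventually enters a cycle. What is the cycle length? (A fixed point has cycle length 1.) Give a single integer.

Answer: 2

Derivation:
Step 0: 0001
Step 1: G0=(0+0>=1)=0 G1=1(const) G2=NOT G2=NOT 0=1 G3=NOT G3=NOT 1=0 -> 0110
Step 2: G0=(1+1>=1)=1 G1=1(const) G2=NOT G2=NOT 1=0 G3=NOT G3=NOT 0=1 -> 1101
Step 3: G0=(1+0>=1)=1 G1=1(const) G2=NOT G2=NOT 0=1 G3=NOT G3=NOT 1=0 -> 1110
Step 4: G0=(1+1>=1)=1 G1=1(const) G2=NOT G2=NOT 1=0 G3=NOT G3=NOT 0=1 -> 1101
State from step 4 equals state from step 2 -> cycle length 2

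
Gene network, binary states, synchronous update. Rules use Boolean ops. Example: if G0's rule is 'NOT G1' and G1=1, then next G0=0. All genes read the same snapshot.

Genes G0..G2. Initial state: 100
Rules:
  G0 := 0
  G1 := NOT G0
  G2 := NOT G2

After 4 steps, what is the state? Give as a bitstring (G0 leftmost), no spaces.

Step 1: G0=0(const) G1=NOT G0=NOT 1=0 G2=NOT G2=NOT 0=1 -> 001
Step 2: G0=0(const) G1=NOT G0=NOT 0=1 G2=NOT G2=NOT 1=0 -> 010
Step 3: G0=0(const) G1=NOT G0=NOT 0=1 G2=NOT G2=NOT 0=1 -> 011
Step 4: G0=0(const) G1=NOT G0=NOT 0=1 G2=NOT G2=NOT 1=0 -> 010

010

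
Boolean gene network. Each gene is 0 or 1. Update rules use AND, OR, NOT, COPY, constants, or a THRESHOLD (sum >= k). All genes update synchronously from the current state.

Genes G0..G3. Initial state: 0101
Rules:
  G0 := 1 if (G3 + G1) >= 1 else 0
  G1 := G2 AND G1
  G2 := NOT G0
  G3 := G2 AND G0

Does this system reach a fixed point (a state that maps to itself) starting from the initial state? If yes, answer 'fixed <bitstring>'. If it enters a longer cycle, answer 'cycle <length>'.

Answer: cycle 2

Derivation:
Step 0: 0101
Step 1: G0=(1+1>=1)=1 G1=G2&G1=0&1=0 G2=NOT G0=NOT 0=1 G3=G2&G0=0&0=0 -> 1010
Step 2: G0=(0+0>=1)=0 G1=G2&G1=1&0=0 G2=NOT G0=NOT 1=0 G3=G2&G0=1&1=1 -> 0001
Step 3: G0=(1+0>=1)=1 G1=G2&G1=0&0=0 G2=NOT G0=NOT 0=1 G3=G2&G0=0&0=0 -> 1010
Cycle of length 2 starting at step 1 -> no fixed point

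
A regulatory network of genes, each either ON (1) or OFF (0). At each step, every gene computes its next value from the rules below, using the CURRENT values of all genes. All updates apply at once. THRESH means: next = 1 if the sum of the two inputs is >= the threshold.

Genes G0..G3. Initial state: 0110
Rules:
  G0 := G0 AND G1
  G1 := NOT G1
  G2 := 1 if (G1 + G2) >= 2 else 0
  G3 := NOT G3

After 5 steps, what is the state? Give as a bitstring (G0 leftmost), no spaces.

Step 1: G0=G0&G1=0&1=0 G1=NOT G1=NOT 1=0 G2=(1+1>=2)=1 G3=NOT G3=NOT 0=1 -> 0011
Step 2: G0=G0&G1=0&0=0 G1=NOT G1=NOT 0=1 G2=(0+1>=2)=0 G3=NOT G3=NOT 1=0 -> 0100
Step 3: G0=G0&G1=0&1=0 G1=NOT G1=NOT 1=0 G2=(1+0>=2)=0 G3=NOT G3=NOT 0=1 -> 0001
Step 4: G0=G0&G1=0&0=0 G1=NOT G1=NOT 0=1 G2=(0+0>=2)=0 G3=NOT G3=NOT 1=0 -> 0100
Step 5: G0=G0&G1=0&1=0 G1=NOT G1=NOT 1=0 G2=(1+0>=2)=0 G3=NOT G3=NOT 0=1 -> 0001

0001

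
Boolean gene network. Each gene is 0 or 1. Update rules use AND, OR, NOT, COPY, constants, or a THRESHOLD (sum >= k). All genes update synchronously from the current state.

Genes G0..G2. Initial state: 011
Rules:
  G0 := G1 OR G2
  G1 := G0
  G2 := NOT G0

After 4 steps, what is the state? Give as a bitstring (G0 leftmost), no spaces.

Step 1: G0=G1|G2=1|1=1 G1=G0=0 G2=NOT G0=NOT 0=1 -> 101
Step 2: G0=G1|G2=0|1=1 G1=G0=1 G2=NOT G0=NOT 1=0 -> 110
Step 3: G0=G1|G2=1|0=1 G1=G0=1 G2=NOT G0=NOT 1=0 -> 110
Step 4: G0=G1|G2=1|0=1 G1=G0=1 G2=NOT G0=NOT 1=0 -> 110

110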